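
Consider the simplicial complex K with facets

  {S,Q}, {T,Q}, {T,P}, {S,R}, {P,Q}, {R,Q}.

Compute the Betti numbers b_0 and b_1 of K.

b_0 = 1, b_1 = 2.

Fix the vertex order P < Q < R < S < T and write every simplex with vertices in increasing order. Then dim K = 1 and the simplices of K are:

  0-simplices (5): P, Q, R, S, T
  1-simplices (6): PQ, PT, QR, QS, QT, RS

Hence C_0 ≅ Z^5, C_1 ≅ Z^6.

Boundary ∂_1: C_1 → C_0 sends each edge [p,q] (with p < q) to q − p.
The 5×6 boundary matrix has rank 4 and Smith normal form diag(1,1,1,1).

Computing H_k = (kernel of ∂_k) / (image of ∂_{k+1}):

  H_0: rank C_0 − rank ∂_1 = 5 − 4 = 1, and the invariant factors of ∂_1 are all 1, so H_0 ≅ Z.
  H_1: rank ker ∂_1 − rank ∂_2 = (6 − 4) − 0 = 2, and there is no ∂_2, so H_1 ≅ Z^2.

(K is a triangulation of a wedge of 2 circles.)

Hence the Betti numbers are b_0 = 1, b_1 = 2.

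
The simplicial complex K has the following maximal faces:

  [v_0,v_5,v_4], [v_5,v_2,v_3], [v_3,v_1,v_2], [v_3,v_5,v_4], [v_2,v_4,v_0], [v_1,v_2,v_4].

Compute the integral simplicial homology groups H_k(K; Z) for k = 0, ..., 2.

H_0 ≅ Z,  H_1 ≅ Z,  H_2 = 0.

Order the vertices as v_0 < v_1 < v_2 < v_3 < v_4 < v_5. Listing each simplex with vertices in this order, K has dimension 2 with simplices:

  0-simplices (6): [v_0], [v_1], [v_2], [v_3], [v_4], [v_5]
  1-simplices (12): [v_0,v_2], [v_0,v_4], [v_0,v_5], [v_1,v_2], [v_1,v_3], [v_1,v_4], [v_2,v_3], [v_2,v_4], [v_2,v_5], [v_3,v_4], [v_3,v_5], [v_4,v_5]
  2-simplices (6): [v_0,v_2,v_4], [v_0,v_4,v_5], [v_1,v_2,v_3], [v_1,v_2,v_4], [v_2,v_3,v_5], [v_3,v_4,v_5]

so the chain groups are C_0 ≅ Z^6, C_1 ≅ Z^12, C_2 ≅ Z^6.

The boundary map ∂_1: C_1 → C_0 sends each edge [p,q] (with p < q) to q − p. For instance
  ∂[v_2,v_5] = [v_5] − [v_2].
The resulting 6×12 matrix has rank 5, and its Smith normal form has invariant factors (1,1,1,1,1).

∂_2: C_2 → C_1 sends each 2-simplex [p,q,r] to [q,r] − [p,r] + [p,q]. For instance
  ∂[v_1,v_2,v_3] = [v_2,v_3] − [v_1,v_3] + [v_1,v_2],
  ∂[v_0,v_4,v_5] = [v_4,v_5] − [v_0,v_5] + [v_0,v_4].
The resulting 12×6 matrix has rank 6, and its Smith normal form has invariant factors (1,1,1,1,1,1).

Reading off H_k = ker ∂_k / im ∂_{k+1}:

  H_0: rank C_0 − rank ∂_1 = 6 − 5 = 1, and the invariant factors of ∂_1 are all 1, so H_0 = Z.
  H_1: rank ker ∂_1 − rank ∂_2 = (12 − 5) − 6 = 1, and the invariant factors of ∂_2 are all 1, so H_1 = Z.
  H_2: rank ker ∂_2 − rank ∂_3 = (6 − 6) − 0 = 0, and there is no ∂_3, so H_2 = 0.

As a check, the Euler characteristic is 6 − 12 + 6 = 0, which agrees with 1 − 1 + 0 = 0.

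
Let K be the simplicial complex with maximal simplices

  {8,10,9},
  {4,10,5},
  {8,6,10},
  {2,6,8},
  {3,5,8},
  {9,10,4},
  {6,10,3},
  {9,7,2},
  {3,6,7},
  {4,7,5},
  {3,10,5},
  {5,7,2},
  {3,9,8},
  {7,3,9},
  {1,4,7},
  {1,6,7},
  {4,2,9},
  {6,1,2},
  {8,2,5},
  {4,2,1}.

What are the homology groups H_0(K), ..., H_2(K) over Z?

H_0 = Z,  H_1 = Z ⊕ Z/2,  H_2 = 0.

Fix the vertex order 1 < 2 < 3 < 4 < 5 < 6 < 7 < 8 < 9 < 10 and write every simplex with vertices in increasing order. Then dim K = 2 and the simplices of K are:

  0-simplices (10): [1], [2], [3], [4], [5], [6], [7], [8], [9], [10]
  1-simplices (30): (30 of them)
  2-simplices (20): (20 of them)

so the chain groups are C_0 ≅ Z^10, C_1 ≅ Z^30, C_2 ≅ Z^20.

∂_1: C_1 → C_0 is given by ∂[p,q] = [q] − [p].
This gives a 10×30 integer matrix of rank 9; reducing to Smith normal form yields diagonal entries (1,1,1,1,1,1,1,1,1).

The boundary map ∂_2: C_2 → C_1 sends each 2-simplex [p,q,r] to [q,r] − [p,r] + [p,q]. For instance
  ∂[4,9,10] = [9,10] − [4,10] + [4,9],
  ∂[1,4,7] = [4,7] − [1,7] + [1,4].
This gives a 30×20 integer matrix of rank 20; reducing to Smith normal form yields diagonal entries (1,1,1,1,1,1,1,1,1,1,1,1,1,1,1,1,1,1,1,2).

Now H_k = ker ∂_k / im ∂_{k+1}, so:

  H_0: rank C_0 − rank ∂_1 = 10 − 9 = 1, and the invariant factors of ∂_1 are all 1, so H_0 ≅ Z.
  H_1: rank ker ∂_1 − rank ∂_2 = (30 − 9) − 20 = 1, and ∂_2 has invariant factor 2 > 1, so H_1 ≅ Z ⊕ Z/2.
  H_2: rank ker ∂_2 − rank ∂_3 = (20 − 20) − 0 = 0, and there is no ∂_3, so H_2 ≅ 0.

(K is a triangulation of the Klein bottle.)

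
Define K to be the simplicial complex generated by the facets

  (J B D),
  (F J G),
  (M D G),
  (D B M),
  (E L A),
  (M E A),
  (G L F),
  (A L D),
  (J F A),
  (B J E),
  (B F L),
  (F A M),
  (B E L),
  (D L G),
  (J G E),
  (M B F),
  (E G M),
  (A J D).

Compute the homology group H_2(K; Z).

Order the vertices as A < B < D < E < F < G < J < L < M. Listing each simplex with vertices in this order, K has dimension 2 with simplices:

  0-simplices (9): A, B, D, E, F, G, J, L, M
  1-simplices (27): AD, AE, AF, AJ, AL, AM, BD, BE, BF, BJ, BL, BM, DG, DJ, DL, DM, EG, EJ, EL, EM, FG, FJ, FL, FM, GJ, GL, GM
  2-simplices (18): ADJ, ADL, AEL, AEM, AFJ, AFM, BDJ, BDM, BEJ, BEL, BFL, BFM, DGL, DGM, EGJ, EGM, FGJ, FGL

Hence C_0 ≅ Z^9, C_1 ≅ Z^27, C_2 ≅ Z^18.

Boundary ∂_1: C_1 → C_0 sends each edge [p,q] (with p < q) to q − p. For instance
  ∂BM = M − B.
The resulting 9×27 matrix has rank 8, and its Smith normal form has invariant factors (1,1,1,1,1,1,1,1).

∂_2: C_2 → C_1 acts by ∂[p,q,r] = [q,r] − [p,r] + [p,q]. For instance
  ∂FGL = GL − FL + FG,
  ∂AFJ = FJ − AJ + AF.
This gives a 27×18 integer matrix of rank 17; reducing to Smith normal form yields diagonal entries (1,1,1,1,1,1,1,1,1,1,1,1,1,1,1,1,1).

Now H_k = ker ∂_k / im ∂_{k+1}, so:

  H_2: rank ker ∂_2 − rank ∂_3 = (18 − 17) − 0 = 1, and there is no ∂_3, so H_2 ≅ Z.

H_2 = Z.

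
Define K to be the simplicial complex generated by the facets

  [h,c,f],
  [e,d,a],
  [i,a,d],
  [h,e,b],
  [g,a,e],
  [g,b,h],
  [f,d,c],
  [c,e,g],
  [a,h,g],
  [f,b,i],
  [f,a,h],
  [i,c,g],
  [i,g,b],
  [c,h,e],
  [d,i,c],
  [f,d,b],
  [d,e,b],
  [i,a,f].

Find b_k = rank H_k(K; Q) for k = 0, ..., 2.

Fix the vertex order a < b < c < d < e < f < g < h < i and write every simplex with vertices in increasing order. Then dim K = 2 and the simplices of K are:

  0-simplices (9): a, b, c, d, e, f, g, h, i
  1-simplices (27): ad, ae, af, ag, ah, ai, bd, be, bf, bg, bh, bi, cd, ce, cf, cg, ch, ci, de, df, di, eg, eh, fh, fi, gh, gi
  2-simplices (18): ade, adi, aeg, afh, afi, agh, bde, bdf, beh, bfi, bgh, bgi, cdf, cdi, ceg, ceh, cfh, cgi

giving chain groups C_0 ≅ Z^9, C_1 ≅ Z^27, C_2 ≅ Z^18.

∂_1: C_1 → C_0 is given by ∂[p,q] = [q] − [p]. For instance
  ∂ae = e − a.
This gives a 9×27 integer matrix of rank 8; reducing to Smith normal form yields diagonal entries (1,1,1,1,1,1,1,1).

Boundary ∂_2: C_2 → C_1 maps a triangle to the signed sum of its edges. For instance
  ∂bdf = df − bf + bd,
  ∂bgh = gh − bh + bg.
This gives a 27×18 integer matrix of rank 18; reducing to Smith normal form yields diagonal entries (1,1,1,1,1,1,1,1,1,1,1,1,1,1,1,1,1,2).

Computing H_k = (kernel of ∂_k) / (image of ∂_{k+1}):

  H_0: rank C_0 − rank ∂_1 = 9 − 8 = 1, and the invariant factors of ∂_1 are all 1, so H_0 = Z.
  H_1: rank ker ∂_1 − rank ∂_2 = (27 − 8) − 18 = 1, and ∂_2 has invariant factor 2 > 1, so H_1 = Z × Z/2.
  H_2: rank ker ∂_2 − rank ∂_3 = (18 − 18) − 0 = 0, and there is no ∂_3, so H_2 = 0.

As a check, the Euler characteristic is 9 − 27 + 18 = 0, which agrees with 1 − 1 + 0 = 0.
(K is a triangulation of the Klein bottle.)

Hence the Betti numbers are b_0 = 1, b_1 = 1, b_2 = 0.

b_0 = 1, b_1 = 1, b_2 = 0.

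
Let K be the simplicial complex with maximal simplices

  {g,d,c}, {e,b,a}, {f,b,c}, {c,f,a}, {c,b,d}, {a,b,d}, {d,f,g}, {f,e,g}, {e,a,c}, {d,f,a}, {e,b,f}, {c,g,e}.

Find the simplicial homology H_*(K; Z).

H_0 = Z,  H_1 = Z_2,  H_2 = 0.

Take the total order a < b < c < d < e < f < g on the vertex set. Then K (dimension 2) consists of the simplices:

  0-simplices (7): a, b, c, d, e, f, g
  1-simplices (18): ab, ac, ad, ae, af, bc, bd, be, bf, cd, ce, cf, cg, df, dg, ef, eg, fg
  2-simplices (12): abd, abe, ace, acf, adf, bcd, bcf, bef, cdg, ceg, dfg, efg

Hence C_0 ≅ Z^7, C_1 ≅ Z^18, C_2 ≅ Z^12.

Boundary ∂_1: C_1 → C_0 is given by ∂[p,q] = [q] − [p].
The 7×18 boundary matrix has rank 6 and Smith normal form diag(1,1,1,1,1,1).

∂_2: C_2 → C_1 sends each 2-simplex [p,q,r] to [q,r] − [p,r] + [p,q]. For instance
  ∂efg = fg − eg + ef,
  ∂dfg = fg − dg + df.
This gives a 18×12 integer matrix of rank 12; reducing to Smith normal form yields diagonal entries (1,1,1,1,1,1,1,1,1,1,1,2).

Computing H_k = (kernel of ∂_k) / (image of ∂_{k+1}):

  H_0: rank C_0 − rank ∂_1 = 7 − 6 = 1, and the invariant factors of ∂_1 are all 1, so H_0 ≅ Z.
  H_1: rank ker ∂_1 − rank ∂_2 = (18 − 6) − 12 = 0, and ∂_2 has invariant factor 2 > 1, so H_1 ≅ Z_2.
  H_2: rank ker ∂_2 − rank ∂_3 = (12 − 12) − 0 = 0, and there is no ∂_3, so H_2 ≅ 0.

(K is a triangulation of the real projective plane RP^2.)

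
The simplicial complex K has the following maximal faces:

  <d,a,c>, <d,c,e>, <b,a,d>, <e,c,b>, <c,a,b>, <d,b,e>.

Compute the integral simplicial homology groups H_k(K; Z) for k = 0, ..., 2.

Take the total order a < b < c < d < e on the vertex set. Then K (dimension 2) consists of the simplices:

  0-simplices (5): a, b, c, d, e
  1-simplices (9): ab, ac, ad, bc, bd, be, cd, ce, de
  2-simplices (6): abc, abd, acd, bce, bde, cde

Hence C_0 ≅ Z^5, C_1 ≅ Z^9, C_2 ≅ Z^6.

Boundary ∂_1: C_1 → C_0 is given by ∂[p,q] = [q] − [p]. For instance
  ∂ac = c − a.
The 5×9 boundary matrix has rank 4 and Smith normal form diag(1,1,1,1).

The boundary map ∂_2: C_2 → C_1 sends each 2-simplex [p,q,r] to [q,r] − [p,r] + [p,q]. For instance
  ∂bce = ce − be + bc,
  ∂bde = de − be + bd.
The resulting 9×6 matrix has rank 5, and its Smith normal form has invariant factors (1,1,1,1,1).

From H_k ≅ ker(∂_k) / im(∂_{k+1}) we obtain:

  H_0: rank C_0 − rank ∂_1 = 5 − 4 = 1, and the invariant factors of ∂_1 are all 1, so H_0 ≅ Z.
  H_1: rank ker ∂_1 − rank ∂_2 = (9 − 4) − 5 = 0, and the invariant factors of ∂_2 are all 1, so H_1 ≅ 0.
  H_2: rank ker ∂_2 − rank ∂_3 = (6 − 5) − 0 = 1, and there is no ∂_3, so H_2 ≅ Z.

H_0 ≅ Z,  H_1 = 0,  H_2 ≅ Z.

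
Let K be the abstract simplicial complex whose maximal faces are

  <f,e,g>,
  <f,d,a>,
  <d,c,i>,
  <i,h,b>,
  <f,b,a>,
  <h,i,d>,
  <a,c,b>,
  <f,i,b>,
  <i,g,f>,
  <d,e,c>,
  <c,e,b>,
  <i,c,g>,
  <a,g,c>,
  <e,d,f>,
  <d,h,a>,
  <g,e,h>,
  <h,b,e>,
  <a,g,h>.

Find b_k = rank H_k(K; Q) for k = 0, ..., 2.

We work with the vertex ordering a < b < c < d < e < f < g < h < i. The simplices of K, each written with vertices in increasing order, are:

  0-simplices (9): a, b, c, d, e, f, g, h, i
  1-simplices (27): ab, ac, ad, af, ag, ah, bc, be, bf, bh, bi, cd, ce, cg, ci, de, df, dh, di, ef, eg, eh, fg, fi, gh, gi, hi
  2-simplices (18): abc, abf, acg, adf, adh, agh, bce, beh, bfi, bhi, cde, cdi, cgi, def, dhi, efg, egh, fgi

so the chain groups are C_0 ≅ Z^9, C_1 ≅ Z^27, C_2 ≅ Z^18.

The boundary map ∂_1: C_1 → C_0 maps an edge to its endpoints' difference, ∂[p,q] = q − p.
This gives a 9×27 integer matrix of rank 8; reducing to Smith normal form yields diagonal entries (1,1,1,1,1,1,1,1).

∂_2: C_2 → C_1 acts by ∂[p,q,r] = [q,r] − [p,r] + [p,q]. For instance
  ∂dhi = hi − di + dh,
  ∂bce = ce − be + bc.
This gives a 27×18 integer matrix of rank 17; reducing to Smith normal form yields diagonal entries (1,1,1,1,1,1,1,1,1,1,1,1,1,1,1,1,1).

Computing H_k = (kernel of ∂_k) / (image of ∂_{k+1}):

  H_0: rank C_0 − rank ∂_1 = 9 − 8 = 1, and the invariant factors of ∂_1 are all 1, so H_0 ≅ Z.
  H_1: rank ker ∂_1 − rank ∂_2 = (27 − 8) − 17 = 2, and the invariant factors of ∂_2 are all 1, so H_1 ≅ Z^2.
  H_2: rank ker ∂_2 − rank ∂_3 = (18 − 17) − 0 = 1, and there is no ∂_3, so H_2 ≅ Z.

Hence the Betti numbers are b_0 = 1, b_1 = 2, b_2 = 1.

b_0 = 1, b_1 = 2, b_2 = 1.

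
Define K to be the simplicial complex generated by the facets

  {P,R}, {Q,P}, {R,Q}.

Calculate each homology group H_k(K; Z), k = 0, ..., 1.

H_0 ≅ Z,  H_1 ≅ Z.

K has 3 vertices, 3 edges.
rank ∂_0 = 0, rank ∂_1 = 2 ⇒ b_0 = 3 − 0 − 2 = 1; all invariant factors of ∂_1 are 1 so no torsion. So H_0 = Z.
rank ∂_1 = 2, rank ∂_2 = 0 ⇒ b_1 = 3 − 2 − 0 = 1. So H_1 = Z.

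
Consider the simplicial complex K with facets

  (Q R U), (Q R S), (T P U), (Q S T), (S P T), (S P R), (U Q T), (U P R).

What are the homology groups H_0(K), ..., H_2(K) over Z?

H_0 ≅ Z,  H_1 = 0,  H_2 ≅ Z.

Take the total order P < Q < R < S < T < U on the vertex set. Then K (dimension 2) consists of the simplices:

  0-simplices (6): P, Q, R, S, T, U
  1-simplices (12): PR, PS, PT, PU, QR, QS, QT, QU, RS, RU, ST, TU
  2-simplices (8): PRS, PRU, PST, PTU, QRS, QRU, QST, QTU

giving chain groups C_0 ≅ Z^6, C_1 ≅ Z^12, C_2 ≅ Z^8.

The boundary map ∂_1: C_1 → C_0 is given by ∂[p,q] = [q] − [p]. For instance
  ∂PR = R − P.
As a 6×12 matrix over Z this has rank 5, with invariant factors (1,1,1,1,1).

∂_2: C_2 → C_1 sends each 2-simplex [p,q,r] to [q,r] − [p,r] + [p,q]. For instance
  ∂QRU = RU − QU + QR,
  ∂QTU = TU − QU + QT.
This gives a 12×8 integer matrix of rank 7; reducing to Smith normal form yields diagonal entries (1,1,1,1,1,1,1).

Reading off H_k = ker ∂_k / im ∂_{k+1}:

  H_0: rank C_0 − rank ∂_1 = 6 − 5 = 1, and the invariant factors of ∂_1 are all 1, so H_0 ≅ Z.
  H_1: rank ker ∂_1 − rank ∂_2 = (12 − 5) − 7 = 0, and the invariant factors of ∂_2 are all 1, so H_1 ≅ 0.
  H_2: rank ker ∂_2 − rank ∂_3 = (8 − 7) − 0 = 1, and there is no ∂_3, so H_2 ≅ Z.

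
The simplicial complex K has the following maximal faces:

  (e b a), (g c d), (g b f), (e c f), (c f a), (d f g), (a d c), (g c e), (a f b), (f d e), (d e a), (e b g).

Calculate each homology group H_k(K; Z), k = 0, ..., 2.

H_0 ≅ Z,  H_1 ≅ Z/2,  H_2 = 0.

We work with the vertex ordering a < b < c < d < e < f < g. The simplices of K, each written with vertices in increasing order, are:

  0-simplices (7): a, b, c, d, e, f, g
  1-simplices (18): ab, ac, ad, ae, af, be, bf, bg, cd, ce, cf, cg, de, df, dg, ef, eg, fg
  2-simplices (12): abe, abf, acd, acf, ade, beg, bfg, cdg, cef, ceg, def, dfg

so the chain groups are C_0 ≅ Z^7, C_1 ≅ Z^18, C_2 ≅ Z^12.

Boundary ∂_1: C_1 → C_0 maps an edge to its endpoints' difference, ∂[p,q] = q − p. For instance
  ∂dg = g − d.
The resulting 7×18 matrix has rank 6, and its Smith normal form has invariant factors (1,1,1,1,1,1).

∂_2: C_2 → C_1 acts by ∂[p,q,r] = [q,r] − [p,r] + [p,q]. For instance
  ∂acd = cd − ad + ac,
  ∂beg = eg − bg + be.
The resulting 18×12 matrix has rank 12, and its Smith normal form has invariant factors (1,1,1,1,1,1,1,1,1,1,1,2).

Computing H_k = (kernel of ∂_k) / (image of ∂_{k+1}):

  H_0: rank C_0 − rank ∂_1 = 7 − 6 = 1, and the invariant factors of ∂_1 are all 1, so H_0 ≅ Z.
  H_1: rank ker ∂_1 − rank ∂_2 = (18 − 6) − 12 = 0, and ∂_2 has invariant factor 2 > 1, so H_1 ≅ Z/2.
  H_2: rank ker ∂_2 − rank ∂_3 = (12 − 12) − 0 = 0, and there is no ∂_3, so H_2 ≅ 0.

(K is a triangulation of the real projective plane RP^2.)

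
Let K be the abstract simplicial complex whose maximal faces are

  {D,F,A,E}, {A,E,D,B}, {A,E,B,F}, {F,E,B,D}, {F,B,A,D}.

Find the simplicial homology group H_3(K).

H_3 = Z.

Fix the vertex order A < B < D < E < F and write every simplex with vertices in increasing order. Then dim K = 3 and the simplices of K are:

  0-simplices (5): A, B, D, E, F
  1-simplices (10): AB, AD, AE, AF, BD, BE, BF, DE, DF, EF
  2-simplices (10): ABD, ABE, ABF, ADE, ADF, AEF, BDE, BDF, BEF, DEF
  3-simplices (5): ABDE, ABDF, ABEF, ADEF, BDEF

so the chain groups are C_0 ≅ Z^5, C_1 ≅ Z^10, C_2 ≅ Z^10, C_3 ≅ Z^5.

Boundary ∂_1: C_1 → C_0 sends each edge [p,q] (with p < q) to q − p. For instance
  ∂BE = E − B.
The resulting 5×10 matrix has rank 4, and its Smith normal form has invariant factors (1,1,1,1).

The boundary map ∂_2: C_2 → C_1 acts by ∂[p,q,r] = [q,r] − [p,r] + [p,q]. For instance
  ∂ADF = DF − AF + AD,
  ∂ADE = DE − AE + AD.
The 10×10 boundary matrix has rank 6 and Smith normal form diag(1,1,1,1,1,1).

∂_3: C_3 → C_2 sends each 3-simplex σ to the alternating sum Σ_i (−1)^i (σ with its i-th vertex removed). For instance
  ∂ABEF = BEF − AEF + ABF − ABE,
  ∂BDEF = DEF − BEF + BDF − BDE.
The 10×5 boundary matrix has rank 4 and Smith normal form diag(1,1,1,1).

From H_k ≅ ker(∂_k) / im(∂_{k+1}) we obtain:

  H_3: rank ker ∂_3 − rank ∂_4 = (5 − 4) − 0 = 1, and there is no ∂_4, so H_3 = Z.

(K is a triangulation of the 3-sphere S^3.)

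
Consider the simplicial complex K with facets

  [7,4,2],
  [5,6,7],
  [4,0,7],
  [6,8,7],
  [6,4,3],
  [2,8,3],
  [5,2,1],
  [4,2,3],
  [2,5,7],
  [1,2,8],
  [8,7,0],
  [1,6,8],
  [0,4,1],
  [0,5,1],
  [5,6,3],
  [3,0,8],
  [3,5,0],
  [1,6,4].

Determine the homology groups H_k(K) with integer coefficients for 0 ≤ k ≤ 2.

We work with the vertex ordering 0 < 1 < 2 < 3 < 4 < 5 < 6 < 7 < 8. The simplices of K, each written with vertices in increasing order, are:

  0-simplices (9): [0], [1], [2], [3], [4], [5], [6], [7], [8]
  1-simplices (27): (27 of them)
  2-simplices (18): [0,1,4], [0,1,5], [0,3,5], [0,3,8], [0,4,7], [0,7,8], [1,2,5], [1,2,8], [1,4,6], [1,6,8], [2,3,4], [2,3,8], [2,4,7], [2,5,7], [3,4,6], [3,5,6], [5,6,7], [6,7,8]

Hence C_0 ≅ Z^9, C_1 ≅ Z^27, C_2 ≅ Z^18.

∂_1: C_1 → C_0 maps an edge to its endpoints' difference, ∂[p,q] = q − p. For instance
  ∂[5,6] = [6] − [5].
This gives a 9×27 integer matrix of rank 8; reducing to Smith normal form yields diagonal entries (1,1,1,1,1,1,1,1).

The boundary map ∂_2: C_2 → C_1 sends each 2-simplex [p,q,r] to [q,r] − [p,r] + [p,q]. For instance
  ∂[2,3,8] = [3,8] − [2,8] + [2,3],
  ∂[3,5,6] = [5,6] − [3,6] + [3,5].
This gives a 27×18 integer matrix of rank 17; reducing to Smith normal form yields diagonal entries (1,1,1,1,1,1,1,1,1,1,1,1,1,1,1,1,1).

Now H_k = ker ∂_k / im ∂_{k+1}, so:

  H_0: rank C_0 − rank ∂_1 = 9 − 8 = 1, and the invariant factors of ∂_1 are all 1, so H_0 = Z.
  H_1: rank ker ∂_1 − rank ∂_2 = (27 − 8) − 17 = 2, and the invariant factors of ∂_2 are all 1, so H_1 = Z^2.
  H_2: rank ker ∂_2 − rank ∂_3 = (18 − 17) − 0 = 1, and there is no ∂_3, so H_2 = Z.

As a check, the Euler characteristic is 9 − 27 + 18 = 0, which agrees with 1 − 2 + 1 = 0.
(K is a triangulation of the torus T^2.)

H_0 = Z,  H_1 = Z^2,  H_2 = Z.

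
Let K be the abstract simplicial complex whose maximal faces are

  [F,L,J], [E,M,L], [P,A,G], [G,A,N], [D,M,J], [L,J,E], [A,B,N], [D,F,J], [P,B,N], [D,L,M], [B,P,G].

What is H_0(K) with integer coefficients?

Order the vertices as A < B < D < E < F < G < J < L < M < N < P. Listing each simplex with vertices in this order, K has dimension 2 with simplices:

  0-simplices (11): A, B, D, E, F, G, J, L, M, N, P
  1-simplices (22): AB, AG, AN, AP, BG, BN, BP, DF, DJ, DL, DM, EJ, EL, EM, FJ, FL, GN, GP, JL, JM, LM, NP
  2-simplices (11): ABN, AGN, AGP, BGP, BNP, DFJ, DJM, DLM, EJL, ELM, FJL

giving chain groups C_0 ≅ Z^11, C_1 ≅ Z^22, C_2 ≅ Z^11.

The boundary map ∂_1: C_1 → C_0 sends each edge [p,q] (with p < q) to q − p. For instance
  ∂GP = P − G.
As a 11×22 matrix over Z this has rank 9, with invariant factors (1,1,1,1,1,1,1,1,1).

The boundary map ∂_2: C_2 → C_1 acts by ∂[p,q,r] = [q,r] − [p,r] + [p,q]. For instance
  ∂BNP = NP − BP + BN,
  ∂AGP = GP − AP + AG.
As a 22×11 matrix over Z this has rank 11, with invariant factors (1,1,1,1,1,1,1,1,1,1,1).

From H_k ≅ ker(∂_k) / im(∂_{k+1}) we obtain:

  H_0: rank C_0 − rank ∂_1 = 11 − 9 = 2, and the invariant factors of ∂_1 are all 1, so H_0 = Z^2.

(K is a triangulation of the disjoint union of the cylinder S^1 x I and the Möbius band.)

H_0 = Z^2.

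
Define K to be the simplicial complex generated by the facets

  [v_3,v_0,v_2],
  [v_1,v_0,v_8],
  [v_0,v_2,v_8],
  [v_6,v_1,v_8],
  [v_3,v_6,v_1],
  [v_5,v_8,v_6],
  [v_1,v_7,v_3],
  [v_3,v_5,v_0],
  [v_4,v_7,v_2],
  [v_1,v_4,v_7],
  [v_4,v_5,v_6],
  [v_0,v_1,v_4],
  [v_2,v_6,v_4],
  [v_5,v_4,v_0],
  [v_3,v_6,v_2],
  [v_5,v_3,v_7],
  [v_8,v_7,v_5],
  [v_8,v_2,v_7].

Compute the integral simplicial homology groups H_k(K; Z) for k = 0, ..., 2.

K has 9 vertices, 27 edges, 18 triangles.
rank ∂_0 = 0, rank ∂_1 = 8 ⇒ b_0 = 9 − 0 − 8 = 1; all invariant factors of ∂_1 are 1 so no torsion. So H_0 ≅ Z.
rank ∂_1 = 8, rank ∂_2 = 17 ⇒ b_1 = 27 − 8 − 17 = 2; all invariant factors of ∂_2 are 1 so no torsion. So H_1 ≅ Z^2.
rank ∂_2 = 17, rank ∂_3 = 0 ⇒ b_2 = 18 − 17 − 0 = 1. So H_2 ≅ Z.

H_0 ≅ Z,  H_1 ≅ Z^2,  H_2 ≅ Z.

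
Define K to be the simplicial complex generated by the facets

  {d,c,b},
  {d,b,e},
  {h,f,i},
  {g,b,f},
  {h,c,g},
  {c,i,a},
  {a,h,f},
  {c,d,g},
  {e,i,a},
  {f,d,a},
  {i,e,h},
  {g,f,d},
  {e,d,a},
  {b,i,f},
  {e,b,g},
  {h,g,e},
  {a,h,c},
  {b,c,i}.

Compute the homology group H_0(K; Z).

H_0 = Z.

Fix the vertex order a < b < c < d < e < f < g < h < i and write every simplex with vertices in increasing order. Then dim K = 2 and the simplices of K are:

  0-simplices (9): a, b, c, d, e, f, g, h, i
  1-simplices (27): ac, ad, ae, af, ah, ai, bc, bd, be, bf, bg, bi, cd, cg, ch, ci, de, df, dg, eg, eh, ei, fg, fh, fi, gh, hi
  2-simplices (18): ach, aci, ade, adf, aei, afh, bcd, bci, bde, beg, bfg, bfi, cdg, cgh, dfg, egh, ehi, fhi

giving chain groups C_0 ≅ Z^9, C_1 ≅ Z^27, C_2 ≅ Z^18.

∂_1: C_1 → C_0 maps an edge to its endpoints' difference, ∂[p,q] = q − p. For instance
  ∂ci = i − c.
As a 9×27 matrix over Z this has rank 8, with invariant factors (1,1,1,1,1,1,1,1).

∂_2: C_2 → C_1 sends each 2-simplex [p,q,r] to [q,r] − [p,r] + [p,q]. For instance
  ∂bfg = fg − bg + bf,
  ∂bde = de − be + bd.
The 27×18 boundary matrix has rank 18 and Smith normal form diag(1,1,1,1,1,1,1,1,1,1,1,1,1,1,1,1,1,2).

Computing H_k = (kernel of ∂_k) / (image of ∂_{k+1}):

  H_0: rank C_0 − rank ∂_1 = 9 − 8 = 1, and the invariant factors of ∂_1 are all 1, so H_0 ≅ Z.

(K is a triangulation of the Klein bottle.)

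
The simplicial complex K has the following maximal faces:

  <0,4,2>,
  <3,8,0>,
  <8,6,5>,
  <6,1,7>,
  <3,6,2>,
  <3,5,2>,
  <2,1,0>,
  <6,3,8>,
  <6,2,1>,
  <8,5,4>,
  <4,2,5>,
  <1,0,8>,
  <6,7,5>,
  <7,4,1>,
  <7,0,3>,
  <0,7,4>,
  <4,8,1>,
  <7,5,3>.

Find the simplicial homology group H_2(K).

H_2 ≅ 0.

Fix the vertex order 0 < 1 < 2 < 3 < 4 < 5 < 6 < 7 < 8 and write every simplex with vertices in increasing order. Then dim K = 2 and the simplices of K are:

  0-simplices (9): [0], [1], [2], [3], [4], [5], [6], [7], [8]
  1-simplices (27): (27 of them)
  2-simplices (18): [0,1,2], [0,1,8], [0,2,4], [0,3,7], [0,3,8], [0,4,7], [1,2,6], [1,4,7], [1,4,8], [1,6,7], [2,3,5], [2,3,6], [2,4,5], [3,5,7], [3,6,8], [4,5,8], [5,6,7], [5,6,8]

so the chain groups are C_0 ≅ Z^9, C_1 ≅ Z^27, C_2 ≅ Z^18.

The boundary map ∂_1: C_1 → C_0 is given by ∂[p,q] = [q] − [p].
The resulting 9×27 matrix has rank 8, and its Smith normal form has invariant factors (1,1,1,1,1,1,1,1).

Boundary ∂_2: C_2 → C_1 maps a triangle to the signed sum of its edges. For instance
  ∂[4,5,8] = [5,8] − [4,8] + [4,5],
  ∂[5,6,8] = [6,8] − [5,8] + [5,6].
The 27×18 boundary matrix has rank 18 and Smith normal form diag(1,1,1,1,1,1,1,1,1,1,1,1,1,1,1,1,1,2).

From H_k ≅ ker(∂_k) / im(∂_{k+1}) we obtain:

  H_2: rank ker ∂_2 − rank ∂_3 = (18 − 18) − 0 = 0, and there is no ∂_3, so H_2 = 0.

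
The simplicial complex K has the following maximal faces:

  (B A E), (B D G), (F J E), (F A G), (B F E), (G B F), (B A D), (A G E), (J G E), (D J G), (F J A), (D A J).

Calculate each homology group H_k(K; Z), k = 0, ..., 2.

Order the vertices as A < B < D < E < F < G < J. Listing each simplex with vertices in this order, K has dimension 2 with simplices:

  0-simplices (7): A, B, D, E, F, G, J
  1-simplices (18): AB, AD, AE, AF, AG, AJ, BD, BE, BF, BG, DG, DJ, EF, EG, EJ, FG, FJ, GJ
  2-simplices (12): ABD, ABE, ADJ, AEG, AFG, AFJ, BDG, BEF, BFG, DGJ, EFJ, EGJ

giving chain groups C_0 ≅ Z^7, C_1 ≅ Z^18, C_2 ≅ Z^12.

∂_1: C_1 → C_0 is given by ∂[p,q] = [q] − [p].
This gives a 7×18 integer matrix of rank 6; reducing to Smith normal form yields diagonal entries (1,1,1,1,1,1).

The boundary map ∂_2: C_2 → C_1 sends each 2-simplex [p,q,r] to [q,r] − [p,r] + [p,q]. For instance
  ∂BFG = FG − BG + BF,
  ∂EGJ = GJ − EJ + EG.
The resulting 18×12 matrix has rank 12, and its Smith normal form has invariant factors (1,1,1,1,1,1,1,1,1,1,1,2).

Reading off H_k = ker ∂_k / im ∂_{k+1}:

  H_0: rank C_0 − rank ∂_1 = 7 − 6 = 1, and the invariant factors of ∂_1 are all 1, so H_0 ≅ Z.
  H_1: rank ker ∂_1 − rank ∂_2 = (18 − 6) − 12 = 0, and ∂_2 has invariant factor 2 > 1, so H_1 ≅ Z/2.
  H_2: rank ker ∂_2 − rank ∂_3 = (12 − 12) − 0 = 0, and there is no ∂_3, so H_2 ≅ 0.

H_0 = Z,  H_1 = Z/2,  H_2 = 0.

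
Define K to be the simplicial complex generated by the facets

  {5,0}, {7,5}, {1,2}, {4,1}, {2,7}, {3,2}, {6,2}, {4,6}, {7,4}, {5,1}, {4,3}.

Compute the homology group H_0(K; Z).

We work with the vertex ordering 0 < 1 < 2 < 3 < 4 < 5 < 6 < 7. The simplices of K, each written with vertices in increasing order, are:

  0-simplices (8): [0], [1], [2], [3], [4], [5], [6], [7]
  1-simplices (11): [0,5], [1,2], [1,4], [1,5], [2,3], [2,6], [2,7], [3,4], [4,6], [4,7], [5,7]

giving chain groups C_0 ≅ Z^8, C_1 ≅ Z^11.

∂_1: C_1 → C_0 maps an edge to its endpoints' difference, ∂[p,q] = q − p. For instance
  ∂[3,4] = [4] − [3].
This gives a 8×11 integer matrix of rank 7; reducing to Smith normal form yields diagonal entries (1,1,1,1,1,1,1).

Reading off H_k = ker ∂_k / im ∂_{k+1}:

  H_0: rank C_0 − rank ∂_1 = 8 − 7 = 1, and the invariant factors of ∂_1 are all 1, so H_0 = Z.

H_0 = Z.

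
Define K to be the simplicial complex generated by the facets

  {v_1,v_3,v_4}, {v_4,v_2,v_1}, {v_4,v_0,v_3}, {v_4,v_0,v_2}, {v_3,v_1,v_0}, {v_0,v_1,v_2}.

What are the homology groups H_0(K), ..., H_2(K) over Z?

Take the total order v_0 < v_1 < v_2 < v_3 < v_4 on the vertex set. Then K (dimension 2) consists of the simplices:

  0-simplices (5): [v_0], [v_1], [v_2], [v_3], [v_4]
  1-simplices (9): [v_0,v_1], [v_0,v_2], [v_0,v_3], [v_0,v_4], [v_1,v_2], [v_1,v_3], [v_1,v_4], [v_2,v_4], [v_3,v_4]
  2-simplices (6): [v_0,v_1,v_2], [v_0,v_1,v_3], [v_0,v_2,v_4], [v_0,v_3,v_4], [v_1,v_2,v_4], [v_1,v_3,v_4]

Hence C_0 ≅ Z^5, C_1 ≅ Z^9, C_2 ≅ Z^6.

The boundary map ∂_1: C_1 → C_0 maps an edge to its endpoints' difference, ∂[p,q] = q − p.
This gives a 5×9 integer matrix of rank 4; reducing to Smith normal form yields diagonal entries (1,1,1,1).

Boundary ∂_2: C_2 → C_1 sends each 2-simplex [p,q,r] to [q,r] − [p,r] + [p,q]. For instance
  ∂[v_0,v_1,v_2] = [v_1,v_2] − [v_0,v_2] + [v_0,v_1],
  ∂[v_1,v_3,v_4] = [v_3,v_4] − [v_1,v_4] + [v_1,v_3].
As a 9×6 matrix over Z this has rank 5, with invariant factors (1,1,1,1,1).

From H_k ≅ ker(∂_k) / im(∂_{k+1}) we obtain:

  H_0: rank C_0 − rank ∂_1 = 5 − 4 = 1, and the invariant factors of ∂_1 are all 1, so H_0 = Z.
  H_1: rank ker ∂_1 − rank ∂_2 = (9 − 4) − 5 = 0, and the invariant factors of ∂_2 are all 1, so H_1 = 0.
  H_2: rank ker ∂_2 − rank ∂_3 = (6 − 5) − 0 = 1, and there is no ∂_3, so H_2 = Z.

H_0 ≅ Z,  H_1 = 0,  H_2 ≅ Z.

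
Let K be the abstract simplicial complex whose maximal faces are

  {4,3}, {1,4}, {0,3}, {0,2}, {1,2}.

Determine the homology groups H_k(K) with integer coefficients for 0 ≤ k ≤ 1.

H_0 = Z,  H_1 = Z.

Take the total order 0 < 1 < 2 < 3 < 4 on the vertex set. Then K (dimension 1) consists of the simplices:

  0-simplices (5): [0], [1], [2], [3], [4]
  1-simplices (5): [0,2], [0,3], [1,2], [1,4], [3,4]

giving chain groups C_0 ≅ Z^5, C_1 ≅ Z^5.

The boundary map ∂_1: C_1 → C_0 sends each edge [p,q] (with p < q) to q − p.
This gives a 5×5 integer matrix of rank 4; reducing to Smith normal form yields diagonal entries (1,1,1,1).

Now H_k = ker ∂_k / im ∂_{k+1}, so:

  H_0: rank C_0 − rank ∂_1 = 5 − 4 = 1, and the invariant factors of ∂_1 are all 1, so H_0 = Z.
  H_1: rank ker ∂_1 − rank ∂_2 = (5 − 4) − 0 = 1, and there is no ∂_2, so H_1 = Z.

As a check, the Euler characteristic is 5 − 5 = 0, which agrees with 1 − 1 = 0.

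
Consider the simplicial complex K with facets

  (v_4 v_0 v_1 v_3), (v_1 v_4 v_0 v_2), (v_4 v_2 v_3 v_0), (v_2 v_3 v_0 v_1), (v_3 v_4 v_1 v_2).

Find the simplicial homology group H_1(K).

H_1 = 0.

Order the vertices as v_0 < v_1 < v_2 < v_3 < v_4. Listing each simplex with vertices in this order, K has dimension 3 with simplices:

  0-simplices (5): [v_0], [v_1], [v_2], [v_3], [v_4]
  1-simplices (10): [v_0,v_1], [v_0,v_2], [v_0,v_3], [v_0,v_4], [v_1,v_2], [v_1,v_3], [v_1,v_4], [v_2,v_3], [v_2,v_4], [v_3,v_4]
  2-simplices (10): [v_0,v_1,v_2], [v_0,v_1,v_3], [v_0,v_1,v_4], [v_0,v_2,v_3], [v_0,v_2,v_4], [v_0,v_3,v_4], [v_1,v_2,v_3], [v_1,v_2,v_4], [v_1,v_3,v_4], [v_2,v_3,v_4]
  3-simplices (5): [v_0,v_1,v_2,v_3], [v_0,v_1,v_2,v_4], [v_0,v_1,v_3,v_4], [v_0,v_2,v_3,v_4], [v_1,v_2,v_3,v_4]

Hence C_0 ≅ Z^5, C_1 ≅ Z^10, C_2 ≅ Z^10, C_3 ≅ Z^5.

Boundary ∂_1: C_1 → C_0 is given by ∂[p,q] = [q] − [p]. For instance
  ∂[v_0,v_1] = [v_1] − [v_0].
The 5×10 boundary matrix has rank 4 and Smith normal form diag(1,1,1,1).

The boundary map ∂_2: C_2 → C_1 maps a triangle to the signed sum of its edges. For instance
  ∂[v_1,v_2,v_4] = [v_2,v_4] − [v_1,v_4] + [v_1,v_2],
  ∂[v_0,v_2,v_4] = [v_2,v_4] − [v_0,v_4] + [v_0,v_2].
This gives a 10×10 integer matrix of rank 6; reducing to Smith normal form yields diagonal entries (1,1,1,1,1,1).

∂_3: C_3 → C_2 sends each 3-simplex σ to the alternating sum Σ_i (−1)^i (σ with its i-th vertex removed). For instance
  ∂[v_0,v_1,v_2,v_3] = [v_1,v_2,v_3] − [v_0,v_2,v_3] + [v_0,v_1,v_3] − [v_0,v_1,v_2],
  ∂[v_1,v_2,v_3,v_4] = [v_2,v_3,v_4] − [v_1,v_3,v_4] + [v_1,v_2,v_4] − [v_1,v_2,v_3].
This gives a 10×5 integer matrix of rank 4; reducing to Smith normal form yields diagonal entries (1,1,1,1).

Now H_k = ker ∂_k / im ∂_{k+1}, so:

  H_1: rank ker ∂_1 − rank ∂_2 = (10 − 4) − 6 = 0, and the invariant factors of ∂_2 are all 1, so H_1 ≅ 0.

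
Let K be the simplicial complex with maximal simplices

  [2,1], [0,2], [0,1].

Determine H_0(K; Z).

Fix the vertex order 0 < 1 < 2 and write every simplex with vertices in increasing order. Then dim K = 1 and the simplices of K are:

  0-simplices (3): [0], [1], [2]
  1-simplices (3): [0,1], [0,2], [1,2]

giving chain groups C_0 ≅ Z^3, C_1 ≅ Z^3.

∂_1: C_1 → C_0 maps an edge to its endpoints' difference, ∂[p,q] = q − p. For instance
  ∂[0,1] = [1] − [0].
As a 3×3 matrix over Z this has rank 2, with invariant factors (1,1).

From H_k ≅ ker(∂_k) / im(∂_{k+1}) we obtain:

  H_0: rank C_0 − rank ∂_1 = 3 − 2 = 1, and the invariant factors of ∂_1 are all 1, so H_0 = Z.

H_0 ≅ Z.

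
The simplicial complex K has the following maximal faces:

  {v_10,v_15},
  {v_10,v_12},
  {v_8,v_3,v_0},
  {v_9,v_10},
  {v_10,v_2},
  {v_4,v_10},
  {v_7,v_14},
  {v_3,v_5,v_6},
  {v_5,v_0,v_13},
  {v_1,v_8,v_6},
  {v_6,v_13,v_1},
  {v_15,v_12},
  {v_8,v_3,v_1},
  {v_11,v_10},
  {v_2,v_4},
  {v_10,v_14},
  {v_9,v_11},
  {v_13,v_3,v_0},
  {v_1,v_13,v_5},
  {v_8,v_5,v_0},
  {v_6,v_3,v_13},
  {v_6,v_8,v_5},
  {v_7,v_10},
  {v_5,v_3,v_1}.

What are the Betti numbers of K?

We work with the vertex ordering v_0 < v_1 < v_2 < v_3 < v_4 < v_5 < v_6 < v_7 < v_8 < v_9 < v_10 < v_11 < v_12 < v_13 < v_14 < v_15. The simplices of K, each written with vertices in increasing order, are:

  0-simplices (16): [v_0], [v_1], [v_2], [v_3], [v_4], [v_5], [v_6], [v_7], [v_8], [v_9], [v_10], [v_11], [v_12], [v_13], [v_14], [v_15]
  1-simplices (30): (30 of them)
  2-simplices (12): (12 of them)

giving chain groups C_0 ≅ Z^16, C_1 ≅ Z^30, C_2 ≅ Z^12.

The boundary map ∂_1: C_1 → C_0 sends each edge [p,q] (with p < q) to q − p. For instance
  ∂[v_1,v_3] = [v_3] − [v_1].
The resulting 16×30 matrix has rank 14, and its Smith normal form has invariant factors (1,1,1,1,1,1,1,1,1,1,1,1,1,1).

The boundary map ∂_2: C_2 → C_1 sends each 2-simplex [p,q,r] to [q,r] − [p,r] + [p,q]. For instance
  ∂[v_0,v_3,v_8] = [v_3,v_8] − [v_0,v_8] + [v_0,v_3],
  ∂[v_1,v_3,v_5] = [v_3,v_5] − [v_1,v_5] + [v_1,v_3].
As a 30×12 matrix over Z this has rank 12, with invariant factors (1,1,1,1,1,1,1,1,1,1,1,2).

Reading off H_k = ker ∂_k / im ∂_{k+1}:

  H_0: rank C_0 − rank ∂_1 = 16 − 14 = 2, and the invariant factors of ∂_1 are all 1, so H_0 ≅ Z^2.
  H_1: rank ker ∂_1 − rank ∂_2 = (30 − 14) − 12 = 4, and ∂_2 has invariant factor 2 > 1, so H_1 ≅ Z^4 ⊕ Z/2Z.
  H_2: rank ker ∂_2 − rank ∂_3 = (12 − 12) − 0 = 0, and there is no ∂_3, so H_2 ≅ 0.

Hence the Betti numbers are b_0 = 2, b_1 = 4, b_2 = 0.

b_0 = 2, b_1 = 4, b_2 = 0.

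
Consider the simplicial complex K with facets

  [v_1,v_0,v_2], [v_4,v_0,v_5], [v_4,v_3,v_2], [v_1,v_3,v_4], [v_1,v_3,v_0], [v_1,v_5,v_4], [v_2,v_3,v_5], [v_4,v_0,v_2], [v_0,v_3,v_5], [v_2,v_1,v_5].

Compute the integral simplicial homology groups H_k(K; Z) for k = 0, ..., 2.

H_0 ≅ Z,  H_1 ≅ Z/2,  H_2 = 0.

We work with the vertex ordering v_0 < v_1 < v_2 < v_3 < v_4 < v_5. The simplices of K, each written with vertices in increasing order, are:

  0-simplices (6): [v_0], [v_1], [v_2], [v_3], [v_4], [v_5]
  1-simplices (15): (15 of them)
  2-simplices (10): [v_0,v_1,v_2], [v_0,v_1,v_3], [v_0,v_2,v_4], [v_0,v_3,v_5], [v_0,v_4,v_5], [v_1,v_2,v_5], [v_1,v_3,v_4], [v_1,v_4,v_5], [v_2,v_3,v_4], [v_2,v_3,v_5]

giving chain groups C_0 ≅ Z^6, C_1 ≅ Z^15, C_2 ≅ Z^10.

The boundary map ∂_1: C_1 → C_0 sends each edge [p,q] (with p < q) to q − p. For instance
  ∂[v_1,v_3] = [v_3] − [v_1].
As a 6×15 matrix over Z this has rank 5, with invariant factors (1,1,1,1,1).

Boundary ∂_2: C_2 → C_1 acts by ∂[p,q,r] = [q,r] − [p,r] + [p,q]. For instance
  ∂[v_0,v_1,v_2] = [v_1,v_2] − [v_0,v_2] + [v_0,v_1],
  ∂[v_0,v_1,v_3] = [v_1,v_3] − [v_0,v_3] + [v_0,v_1].
The resulting 15×10 matrix has rank 10, and its Smith normal form has invariant factors (1,1,1,1,1,1,1,1,1,2).

Computing H_k = (kernel of ∂_k) / (image of ∂_{k+1}):

  H_0: rank C_0 − rank ∂_1 = 6 − 5 = 1, and the invariant factors of ∂_1 are all 1, so H_0 = Z.
  H_1: rank ker ∂_1 − rank ∂_2 = (15 − 5) − 10 = 0, and ∂_2 has invariant factor 2 > 1, so H_1 = Z/2.
  H_2: rank ker ∂_2 − rank ∂_3 = (10 − 10) − 0 = 0, and there is no ∂_3, so H_2 = 0.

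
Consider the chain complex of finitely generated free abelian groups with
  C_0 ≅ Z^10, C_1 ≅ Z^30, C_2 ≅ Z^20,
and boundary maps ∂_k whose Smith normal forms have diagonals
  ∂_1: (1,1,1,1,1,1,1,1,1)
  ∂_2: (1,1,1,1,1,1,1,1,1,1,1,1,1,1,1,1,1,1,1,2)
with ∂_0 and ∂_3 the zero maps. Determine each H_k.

H_0 = Z,  H_1 = Z × Z/2,  H_2 = 0.

H_0: b_0 = 10 − 0 − 9 = 1; torsion from ∂_1 factors > 1: none. So H_0 = Z.
H_1: b_1 = 30 − 9 − 20 = 1; torsion from ∂_2 factors > 1: [2]. So H_1 = Z × Z/2.
H_2: b_2 = 20 − 20 − 0 = 0; torsion from ∂_3 factors > 1: none. So H_2 = 0.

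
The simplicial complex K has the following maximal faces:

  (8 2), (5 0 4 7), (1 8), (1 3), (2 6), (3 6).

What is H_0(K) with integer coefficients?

H_0 ≅ Z^2.

Take the total order 0 < 1 < 2 < 3 < 4 < 5 < 6 < 7 < 8 on the vertex set. Then K (dimension 3) consists of the simplices:

  0-simplices (9): [0], [1], [2], [3], [4], [5], [6], [7], [8]
  1-simplices (11): [0,4], [0,5], [0,7], [1,3], [1,8], [2,6], [2,8], [3,6], [4,5], [4,7], [5,7]
  2-simplices (4): [0,4,5], [0,4,7], [0,5,7], [4,5,7]
  3-simplices (1): [0,4,5,7]

giving chain groups C_0 ≅ Z^9, C_1 ≅ Z^11, C_2 ≅ Z^4, C_3 ≅ Z^1.

Boundary ∂_1: C_1 → C_0 sends each edge [p,q] (with p < q) to q − p. For instance
  ∂[4,7] = [7] − [4].
The resulting 9×11 matrix has rank 7, and its Smith normal form has invariant factors (1,1,1,1,1,1,1).

The boundary map ∂_2: C_2 → C_1 maps a triangle to the signed sum of its edges. For instance
  ∂[0,4,7] = [4,7] − [0,7] + [0,4],
  ∂[4,5,7] = [5,7] − [4,7] + [4,5].
As a 11×4 matrix over Z this has rank 3, with invariant factors (1,1,1).

The boundary map ∂_3: C_3 → C_2 sends each 3-simplex σ to the alternating sum Σ_i (−1)^i (σ with its i-th vertex removed). For instance
  ∂[0,4,5,7] = [4,5,7] − [0,5,7] + [0,4,7] − [0,4,5].
The 4×1 boundary matrix has rank 1 and Smith normal form diag(1).

Reading off H_k = ker ∂_k / im ∂_{k+1}:

  H_0: rank C_0 − rank ∂_1 = 9 − 7 = 2, and the invariant factors of ∂_1 are all 1, so H_0 = Z^2.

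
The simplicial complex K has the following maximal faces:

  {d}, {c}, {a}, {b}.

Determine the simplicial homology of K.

Order the vertices as a < b < c < d. Listing each simplex with vertices in this order, K has dimension 0 with simplices:

  0-simplices (4): a, b, c, d

Hence C_0 ≅ Z^4.

Reading off H_k = ker ∂_k / im ∂_{k+1}:

  H_0: rank C_0 − rank ∂_1 = 4 − 0 = 4, and there is no ∂_1, so H_0 = Z^4.

H_0 = Z^4.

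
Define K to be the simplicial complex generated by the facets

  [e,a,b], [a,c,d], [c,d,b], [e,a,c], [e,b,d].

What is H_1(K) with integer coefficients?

H_1 ≅ Z.

Take the total order a < b < c < d < e on the vertex set. Then K (dimension 2) consists of the simplices:

  0-simplices (5): a, b, c, d, e
  1-simplices (10): ab, ac, ad, ae, bc, bd, be, cd, ce, de
  2-simplices (5): abe, acd, ace, bcd, bde

so the chain groups are C_0 ≅ Z^5, C_1 ≅ Z^10, C_2 ≅ Z^5.

Boundary ∂_1: C_1 → C_0 maps an edge to its endpoints' difference, ∂[p,q] = q − p. For instance
  ∂ac = c − a.
As a 5×10 matrix over Z this has rank 4, with invariant factors (1,1,1,1).

The boundary map ∂_2: C_2 → C_1 maps a triangle to the signed sum of its edges. For instance
  ∂acd = cd − ad + ac,
  ∂ace = ce − ae + ac.
The resulting 10×5 matrix has rank 5, and its Smith normal form has invariant factors (1,1,1,1,1).

Reading off H_k = ker ∂_k / im ∂_{k+1}:

  H_1: rank ker ∂_1 − rank ∂_2 = (10 − 4) − 5 = 1, and the invariant factors of ∂_2 are all 1, so H_1 = Z.

(K is a triangulation of the Möbius band.)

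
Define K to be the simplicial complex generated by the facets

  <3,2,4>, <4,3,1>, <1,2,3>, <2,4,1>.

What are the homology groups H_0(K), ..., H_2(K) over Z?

H_0 ≅ Z,  H_1 = 0,  H_2 ≅ Z.

Order the vertices as 1 < 2 < 3 < 4. Listing each simplex with vertices in this order, K has dimension 2 with simplices:

  0-simplices (4): [1], [2], [3], [4]
  1-simplices (6): [1,2], [1,3], [1,4], [2,3], [2,4], [3,4]
  2-simplices (4): [1,2,3], [1,2,4], [1,3,4], [2,3,4]

so the chain groups are C_0 ≅ Z^4, C_1 ≅ Z^6, C_2 ≅ Z^4.

The boundary map ∂_1: C_1 → C_0 is given by ∂[p,q] = [q] − [p].
The 4×6 boundary matrix has rank 3 and Smith normal form diag(1,1,1).

Boundary ∂_2: C_2 → C_1 acts by ∂[p,q,r] = [q,r] − [p,r] + [p,q]. For instance
  ∂[1,3,4] = [3,4] − [1,4] + [1,3],
  ∂[1,2,4] = [2,4] − [1,4] + [1,2].
The 6×4 boundary matrix has rank 3 and Smith normal form diag(1,1,1).

Now H_k = ker ∂_k / im ∂_{k+1}, so:

  H_0: rank C_0 − rank ∂_1 = 4 − 3 = 1, and the invariant factors of ∂_1 are all 1, so H_0 = Z.
  H_1: rank ker ∂_1 − rank ∂_2 = (6 − 3) − 3 = 0, and the invariant factors of ∂_2 are all 1, so H_1 = 0.
  H_2: rank ker ∂_2 − rank ∂_3 = (4 − 3) − 0 = 1, and there is no ∂_3, so H_2 = Z.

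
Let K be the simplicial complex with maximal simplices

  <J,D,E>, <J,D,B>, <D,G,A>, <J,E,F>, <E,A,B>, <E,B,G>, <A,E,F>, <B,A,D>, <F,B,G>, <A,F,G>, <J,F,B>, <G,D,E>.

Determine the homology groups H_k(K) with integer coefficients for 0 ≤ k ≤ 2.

We work with the vertex ordering A < B < D < E < F < G < J. The simplices of K, each written with vertices in increasing order, are:

  0-simplices (7): A, B, D, E, F, G, J
  1-simplices (18): AB, AD, AE, AF, AG, BD, BE, BF, BG, BJ, DE, DG, DJ, EF, EG, EJ, FG, FJ
  2-simplices (12): ABD, ABE, ADG, AEF, AFG, BDJ, BEG, BFG, BFJ, DEG, DEJ, EFJ

Hence C_0 ≅ Z^7, C_1 ≅ Z^18, C_2 ≅ Z^12.

Boundary ∂_1: C_1 → C_0 is given by ∂[p,q] = [q] − [p].
This gives a 7×18 integer matrix of rank 6; reducing to Smith normal form yields diagonal entries (1,1,1,1,1,1).

Boundary ∂_2: C_2 → C_1 acts by ∂[p,q,r] = [q,r] − [p,r] + [p,q]. For instance
  ∂EFJ = FJ − EJ + EF,
  ∂ADG = DG − AG + AD.
As a 18×12 matrix over Z this has rank 12, with invariant factors (1,1,1,1,1,1,1,1,1,1,1,2).

From H_k ≅ ker(∂_k) / im(∂_{k+1}) we obtain:

  H_0: rank C_0 − rank ∂_1 = 7 − 6 = 1, and the invariant factors of ∂_1 are all 1, so H_0 = Z.
  H_1: rank ker ∂_1 − rank ∂_2 = (18 − 6) − 12 = 0, and ∂_2 has invariant factor 2 > 1, so H_1 = Z_2.
  H_2: rank ker ∂_2 − rank ∂_3 = (12 − 12) − 0 = 0, and there is no ∂_3, so H_2 = 0.

H_0 ≅ Z,  H_1 ≅ Z_2,  H_2 = 0.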